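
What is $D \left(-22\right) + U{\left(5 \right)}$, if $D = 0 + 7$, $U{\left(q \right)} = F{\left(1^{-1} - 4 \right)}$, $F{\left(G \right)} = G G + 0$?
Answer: $-145$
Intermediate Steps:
$F{\left(G \right)} = G^{2}$ ($F{\left(G \right)} = G^{2} + 0 = G^{2}$)
$U{\left(q \right)} = 9$ ($U{\left(q \right)} = \left(1^{-1} - 4\right)^{2} = \left(1 - 4\right)^{2} = \left(-3\right)^{2} = 9$)
$D = 7$
$D \left(-22\right) + U{\left(5 \right)} = 7 \left(-22\right) + 9 = -154 + 9 = -145$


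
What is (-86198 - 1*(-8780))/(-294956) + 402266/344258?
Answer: 36325634035/25385240662 ≈ 1.4310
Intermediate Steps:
(-86198 - 1*(-8780))/(-294956) + 402266/344258 = (-86198 + 8780)*(-1/294956) + 402266*(1/344258) = -77418*(-1/294956) + 201133/172129 = 38709/147478 + 201133/172129 = 36325634035/25385240662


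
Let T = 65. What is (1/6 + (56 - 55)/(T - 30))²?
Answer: 1681/44100 ≈ 0.038118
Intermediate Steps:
(1/6 + (56 - 55)/(T - 30))² = (1/6 + (56 - 55)/(65 - 30))² = (⅙ + 1/35)² = (41/210)² = 1681/44100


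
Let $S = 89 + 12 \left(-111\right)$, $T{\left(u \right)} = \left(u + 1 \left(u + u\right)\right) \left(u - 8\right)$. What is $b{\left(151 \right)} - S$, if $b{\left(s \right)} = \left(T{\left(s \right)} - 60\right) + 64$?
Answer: $66026$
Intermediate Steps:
$T{\left(u \right)} = 3 u \left(-8 + u\right)$ ($T{\left(u \right)} = \left(u + 1 \cdot 2 u\right) \left(-8 + u\right) = \left(u + 2 u\right) \left(-8 + u\right) = 3 u \left(-8 + u\right)$)
$b{\left(s \right)} = 4 + 3 s \left(-8 + s\right)$ ($b{\left(s \right)} = \left(3 s \left(-8 + s\right) - 60\right) + 64 = \left(-60 + 3 s \left(-8 + s\right)\right) + 64 = 4 + 3 s \left(-8 + s\right)$)
$S = -1243$ ($S = 89 - 1332 = -1243$)
$b{\left(151 \right)} - S = \left(4 + 3 \cdot 151 \left(-8 + 151\right)\right) - -1243 = \left(4 + 3 \cdot 151 \cdot 143\right) + 1243 = \left(4 + 64779\right) + 1243 = 64783 + 1243 = 66026$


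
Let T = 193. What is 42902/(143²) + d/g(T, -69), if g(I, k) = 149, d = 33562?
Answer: 692701736/3046901 ≈ 227.35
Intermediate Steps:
42902/(143²) + d/g(T, -69) = 42902/(143²) + 33562/149 = 42902/20449 + 33562*(1/149) = 42902*(1/20449) + 33562/149 = 42902/20449 + 33562/149 = 692701736/3046901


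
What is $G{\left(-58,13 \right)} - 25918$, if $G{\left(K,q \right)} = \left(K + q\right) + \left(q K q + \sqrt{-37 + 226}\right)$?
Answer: $-35765 + 3 \sqrt{21} \approx -35751.0$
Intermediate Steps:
$G{\left(K,q \right)} = K + q + 3 \sqrt{21} + K q^{2}$ ($G{\left(K,q \right)} = \left(K + q\right) + \left(K q q + \sqrt{189}\right) = \left(K + q\right) + \left(K q^{2} + 3 \sqrt{21}\right) = \left(K + q\right) + \left(3 \sqrt{21} + K q^{2}\right) = K + q + 3 \sqrt{21} + K q^{2}$)
$G{\left(-58,13 \right)} - 25918 = \left(-58 + 13 + 3 \sqrt{21} - 58 \cdot 13^{2}\right) - 25918 = \left(-58 + 13 + 3 \sqrt{21} - 9802\right) + \left(\left(-84983 + 92714\right) - 33649\right) = \left(-58 + 13 + 3 \sqrt{21} - 9802\right) + \left(7731 - 33649\right) = \left(-9847 + 3 \sqrt{21}\right) - 25918 = -35765 + 3 \sqrt{21}$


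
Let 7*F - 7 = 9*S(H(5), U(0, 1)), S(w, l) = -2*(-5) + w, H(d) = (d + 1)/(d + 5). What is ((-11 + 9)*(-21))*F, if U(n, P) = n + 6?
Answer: 3072/5 ≈ 614.40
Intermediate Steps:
H(d) = (1 + d)/(5 + d)
U(n, P) = 6 + n
S(w, l) = 10 + w
F = 512/35 (F = 1 + (9*(10 + (1 + 5)/(5 + 5)))/7 = 1 + (9*(10 + 6/10))/7 = 1 + (9*(10 + (⅒)*6))/7 = 1 + (9*(10 + ⅗))/7 = 1 + (9*(53/5))/7 = 1 + (⅐)*(477/5) = 1 + 477/35 = 512/35 ≈ 14.629)
((-11 + 9)*(-21))*F = ((-11 + 9)*(-21))*(512/35) = -2*(-21)*(512/35) = 42*(512/35) = 3072/5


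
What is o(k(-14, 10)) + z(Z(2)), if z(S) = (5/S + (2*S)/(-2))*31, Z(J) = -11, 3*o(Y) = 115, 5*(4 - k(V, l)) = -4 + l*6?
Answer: 12053/33 ≈ 365.24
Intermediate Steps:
k(V, l) = 24/5 - 6*l/5 (k(V, l) = 4 - (-4 + l*6)/5 = 4 - (-4 + 6*l)/5 = 4 + (4/5 - 6*l/5) = 24/5 - 6*l/5)
o(Y) = 115/3 (o(Y) = (1/3)*115 = 115/3)
z(S) = -31*S + 155/S (z(S) = (5/S + (2*S)*(-1/2))*31 = (5/S - S)*31 = (-S + 5/S)*31 = -31*S + 155/S)
o(k(-14, 10)) + z(Z(2)) = 115/3 + (-31*(-11) + 155/(-11)) = 115/3 + (341 + 155*(-1/11)) = 115/3 + (341 - 155/11) = 115/3 + 3596/11 = 12053/33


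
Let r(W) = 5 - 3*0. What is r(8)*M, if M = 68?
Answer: 340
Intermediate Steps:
r(W) = 5 (r(W) = 5 + 0 = 5)
r(8)*M = 5*68 = 340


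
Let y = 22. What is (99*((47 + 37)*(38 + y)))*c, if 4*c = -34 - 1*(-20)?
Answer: -1746360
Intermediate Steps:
c = -7/2 (c = (-34 - 1*(-20))/4 = (-34 + 20)/4 = (¼)*(-14) = -7/2 ≈ -3.5000)
(99*((47 + 37)*(38 + y)))*c = (99*((47 + 37)*(38 + 22)))*(-7/2) = (99*(84*60))*(-7/2) = (99*5040)*(-7/2) = 498960*(-7/2) = -1746360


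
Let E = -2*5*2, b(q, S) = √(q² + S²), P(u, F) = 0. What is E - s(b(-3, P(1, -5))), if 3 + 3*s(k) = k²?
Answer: -22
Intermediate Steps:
b(q, S) = √(S² + q²)
s(k) = -1 + k²/3
E = -20 (E = -10*2 = -20)
E - s(b(-3, P(1, -5))) = -20 - (-1 + (√(0² + (-3)²))²/3) = -20 - (-1 + (√(0 + 9))²/3) = -20 - (-1 + (√9)²/3) = -20 - (-1 + (⅓)*3²) = -20 - (-1 + (⅓)*9) = -20 - (-1 + 3) = -20 - 1*2 = -20 - 2 = -22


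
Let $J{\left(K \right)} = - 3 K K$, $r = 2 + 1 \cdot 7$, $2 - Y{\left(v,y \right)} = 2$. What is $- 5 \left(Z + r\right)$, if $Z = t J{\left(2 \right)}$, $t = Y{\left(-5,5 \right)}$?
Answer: $-45$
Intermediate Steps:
$Y{\left(v,y \right)} = 0$ ($Y{\left(v,y \right)} = 2 - 2 = 0$)
$t = 0$
$r = 9$ ($r = 2 + 7 = 9$)
$J{\left(K \right)} = - 3 K^{2}$
$Z = 0$ ($Z = 0 \left(- 3 \cdot 2^{2}\right) = 0 \left(\left(-3\right) 4\right) = 0 \left(-12\right) = 0$)
$- 5 \left(Z + r\right) = - 5 \left(0 + 9\right) = \left(-5\right) 9 = -45$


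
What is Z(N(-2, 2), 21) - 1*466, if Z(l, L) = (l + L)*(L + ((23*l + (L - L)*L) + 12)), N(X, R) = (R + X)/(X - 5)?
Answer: 227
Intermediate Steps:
N(X, R) = (R + X)/(-5 + X)
Z(l, L) = (L + l)*(12 + L + 23*l) (Z(l, L) = (L + l)*(L + ((23*l + 0*L) + 12)) = (L + l)*(L + ((23*l + 0) + 12)) = (L + l)*(L + (23*l + 12)) = (L + l)*(L + (12 + 23*l)) = (L + l)*(12 + L + 23*l))
Z(N(-2, 2), 21) - 1*466 = (21² + 12*21 + 12*((2 - 2)/(-5 - 2)) + 23*((2 - 2)/(-5 - 2))² + 24*21*((2 - 2)/(-5 - 2))) - 1*466 = (441 + 252 + 12*(0/(-7)) + 23*(0/(-7))² + 24*21*(0/(-7))) - 466 = (441 + 252 + 12*(-⅐*0) + 23*(-⅐*0)² + 24*21*(-⅐*0)) - 466 = (441 + 252 + 12*0 + 23*0² + 24*21*0) - 466 = (441 + 252 + 0 + 23*0 + 0) - 466 = (441 + 252 + 0 + 0 + 0) - 466 = 693 - 466 = 227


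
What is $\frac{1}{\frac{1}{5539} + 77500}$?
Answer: $\frac{5539}{429272501} \approx 1.2903 \cdot 10^{-5}$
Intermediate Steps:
$\frac{1}{\frac{1}{5539} + 77500} = \frac{1}{\frac{429272501}{5539}} = \frac{5539}{429272501}$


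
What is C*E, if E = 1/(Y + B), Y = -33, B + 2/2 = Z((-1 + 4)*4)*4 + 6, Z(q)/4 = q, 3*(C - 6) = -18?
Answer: 0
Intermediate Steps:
C = 0 (C = 6 + (⅓)*(-18) = 6 - 6 = 0)
Z(q) = 4*q
B = 197 (B = -1 + ((4*((-1 + 4)*4))*4 + 6) = -1 + ((4*(3*4))*4 + 6) = -1 + ((4*12)*4 + 6) = -1 + (48*4 + 6) = -1 + (192 + 6) = -1 + 198 = 197)
E = 1/164 (E = 1/(-33 + 197) = 1/164 ≈ 0.0060976)
C*E = 0*(1/164) = 0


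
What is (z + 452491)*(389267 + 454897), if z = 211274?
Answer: 560326517460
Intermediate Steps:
(z + 452491)*(389267 + 454897) = (211274 + 452491)*(389267 + 454897) = 663765*844164 = 560326517460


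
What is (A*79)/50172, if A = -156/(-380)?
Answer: 1027/1588780 ≈ 0.00064641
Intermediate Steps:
A = 39/95 (A = -156*(-1/380) = 39/95 ≈ 0.41053)
(A*79)/50172 = ((39/95)*79)/50172 = (3081/95)*(1/50172) = 1027/1588780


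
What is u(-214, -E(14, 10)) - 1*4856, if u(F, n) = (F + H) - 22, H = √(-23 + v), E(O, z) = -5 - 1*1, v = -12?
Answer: -5092 + I*√35 ≈ -5092.0 + 5.9161*I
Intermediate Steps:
E(O, z) = -6 (E(O, z) = -5 - 1 = -6)
H = I*√35 (H = √(-23 - 12) = √(-35) = I*√35 ≈ 5.9161*I)
u(F, n) = -22 + F + I*√35 (u(F, n) = (F + I*√35) - 22 = -22 + F + I*√35)
u(-214, -E(14, 10)) - 1*4856 = (-22 - 214 + I*√35) - 1*4856 = (-236 + I*√35) - 4856 = -5092 + I*√35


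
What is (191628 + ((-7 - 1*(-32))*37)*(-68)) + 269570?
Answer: 398298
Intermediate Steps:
(191628 + ((-7 - 1*(-32))*37)*(-68)) + 269570 = (191628 + ((-7 + 32)*37)*(-68)) + 269570 = (191628 + (25*37)*(-68)) + 269570 = (191628 + 925*(-68)) + 269570 = (191628 - 62900) + 269570 = 128728 + 269570 = 398298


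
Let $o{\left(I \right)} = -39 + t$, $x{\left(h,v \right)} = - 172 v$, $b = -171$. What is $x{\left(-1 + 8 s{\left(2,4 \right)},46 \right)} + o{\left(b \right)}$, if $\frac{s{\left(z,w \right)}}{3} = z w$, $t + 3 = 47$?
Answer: $-7907$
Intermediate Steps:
$t = 44$ ($t = -3 + 47 = 44$)
$s{\left(z,w \right)} = 3 w z$ ($s{\left(z,w \right)} = 3 z w = 3 w z$)
$o{\left(I \right)} = 5$ ($o{\left(I \right)} = -39 + 44 = 5$)
$x{\left(-1 + 8 s{\left(2,4 \right)},46 \right)} + o{\left(b \right)} = \left(-172\right) 46 + 5 = -7912 + 5 = -7907$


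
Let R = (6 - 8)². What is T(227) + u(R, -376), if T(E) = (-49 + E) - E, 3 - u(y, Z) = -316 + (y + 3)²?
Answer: 221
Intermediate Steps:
R = 4 (R = (-2)² = 4)
u(y, Z) = 319 - (3 + y)² (u(y, Z) = 3 - (-316 + (y + 3)²) = 3 - (-316 + (3 + y)²) = 3 + (316 - (3 + y)²) = 319 - (3 + y)²)
T(E) = -49
T(227) + u(R, -376) = -49 + (319 - (3 + 4)²) = -49 + (319 - 1*7²) = -49 + (319 - 1*49) = -49 + (319 - 49) = -49 + 270 = 221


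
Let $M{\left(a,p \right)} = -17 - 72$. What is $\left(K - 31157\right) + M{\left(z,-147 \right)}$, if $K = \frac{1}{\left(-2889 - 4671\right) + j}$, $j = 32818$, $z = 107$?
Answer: $- \frac{789211467}{25258} \approx -31246.0$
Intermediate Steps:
$M{\left(a,p \right)} = -89$ ($M{\left(a,p \right)} = -17 - 72 = -89$)
$K = \frac{1}{25258}$ ($K = \frac{1}{\left(-2889 - 4671\right) + 32818} = \frac{1}{-7560 + 32818} = \frac{1}{25258} \approx 3.9591 \cdot 10^{-5}$)
$\left(K - 31157\right) + M{\left(z,-147 \right)} = \left(\frac{1}{25258} - 31157\right) - 89 = - \frac{786963505}{25258} - 89 = - \frac{789211467}{25258}$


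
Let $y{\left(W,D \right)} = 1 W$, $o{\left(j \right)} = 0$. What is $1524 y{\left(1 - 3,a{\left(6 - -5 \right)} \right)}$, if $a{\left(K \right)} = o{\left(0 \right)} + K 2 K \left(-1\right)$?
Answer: $-3048$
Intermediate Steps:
$a{\left(K \right)} = - 2 K^{2}$ ($a{\left(K \right)} = 0 + K 2 K \left(-1\right) = 0 + 2 K K \left(-1\right) = 0 + 2 K^{2} \left(-1\right) = 0 - 2 K^{2} = - 2 K^{2}$)
$y{\left(W,D \right)} = W$
$1524 y{\left(1 - 3,a{\left(6 - -5 \right)} \right)} = 1524 \left(1 - 3\right) = 1524 \left(-2\right) = -3048$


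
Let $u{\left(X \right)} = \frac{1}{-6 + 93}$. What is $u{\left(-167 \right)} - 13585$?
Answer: $- \frac{1181894}{87} \approx -13585.0$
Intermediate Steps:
$u{\left(X \right)} = \frac{1}{87}$
$u{\left(-167 \right)} - 13585 = \frac{1}{87} - 13585 = - \frac{1181894}{87}$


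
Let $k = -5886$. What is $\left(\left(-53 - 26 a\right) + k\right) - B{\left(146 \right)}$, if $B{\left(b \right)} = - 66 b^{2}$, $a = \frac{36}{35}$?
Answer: $\frac{49031159}{35} \approx 1.4009 \cdot 10^{6}$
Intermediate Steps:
$a = \frac{36}{35}$ ($a = 36 \cdot \frac{1}{35} = \frac{36}{35} \approx 1.0286$)
$\left(\left(-53 - 26 a\right) + k\right) - B{\left(146 \right)} = \left(\left(-53 - \frac{936}{35}\right) - 5886\right) - - 66 \cdot 146^{2} = \left(\left(-53 - \frac{936}{35}\right) - 5886\right) - \left(-66\right) 21316 = \left(- \frac{2791}{35} - 5886\right) - -1406856 = - \frac{208801}{35} + 1406856 = \frac{49031159}{35}$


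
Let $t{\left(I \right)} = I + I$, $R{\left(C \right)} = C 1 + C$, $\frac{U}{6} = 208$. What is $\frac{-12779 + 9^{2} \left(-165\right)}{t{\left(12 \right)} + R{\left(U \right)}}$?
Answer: $- \frac{3268}{315} \approx -10.375$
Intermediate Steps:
$U = 1248$ ($U = 6 \cdot 208 = 1248$)
$R{\left(C \right)} = 2 C$ ($R{\left(C \right)} = C + C = 2 C$)
$t{\left(I \right)} = 2 I$
$\frac{-12779 + 9^{2} \left(-165\right)}{t{\left(12 \right)} + R{\left(U \right)}} = \frac{-12779 + 9^{2} \left(-165\right)}{2 \cdot 12 + 2 \cdot 1248} = \frac{-12779 + 81 \left(-165\right)}{24 + 2496} = \frac{-12779 - 13365}{2520} = \left(-26144\right) \frac{1}{2520} = - \frac{3268}{315}$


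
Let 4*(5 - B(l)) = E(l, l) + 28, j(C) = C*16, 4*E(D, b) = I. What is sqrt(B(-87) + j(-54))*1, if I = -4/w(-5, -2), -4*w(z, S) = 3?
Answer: I*sqrt(7797)/3 ≈ 29.434*I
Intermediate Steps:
w(z, S) = -3/4 (w(z, S) = -1/4*3 = -3/4)
I = 16/3 (I = -4/(-3/4) = -4*(-4/3) = 16/3 ≈ 5.3333)
E(D, b) = 4/3 (E(D, b) = (1/4)*(16/3) = 4/3)
j(C) = 16*C
B(l) = -7/3 (B(l) = 5 - (4/3 + 28)/4 = 5 - 1/4*88/3 = 5 - 22/3 = -7/3)
sqrt(B(-87) + j(-54))*1 = sqrt(-7/3 + 16*(-54))*1 = sqrt(-7/3 - 864)*1 = sqrt(-2599/3)*1 = (I*sqrt(7797)/3)*1 = I*sqrt(7797)/3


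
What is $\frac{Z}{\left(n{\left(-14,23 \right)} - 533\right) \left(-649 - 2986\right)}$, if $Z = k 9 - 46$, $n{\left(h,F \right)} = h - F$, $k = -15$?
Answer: $- \frac{181}{2071950} \approx -8.7357 \cdot 10^{-5}$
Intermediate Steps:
$Z = -181$ ($Z = \left(-15\right) 9 - 46 = -135 - 46 = -181$)
$\frac{Z}{\left(n{\left(-14,23 \right)} - 533\right) \left(-649 - 2986\right)} = - \frac{181}{\left(\left(-14 - 23\right) - 533\right) \left(-649 - 2986\right)} = - \frac{181}{\left(\left(-14 - 23\right) - 533\right) \left(-3635\right)} = - \frac{181}{\left(-37 - 533\right) \left(-3635\right)} = - \frac{181}{\left(-570\right) \left(-3635\right)} = - \frac{181}{2071950}$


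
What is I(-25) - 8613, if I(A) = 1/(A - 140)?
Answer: -1421146/165 ≈ -8613.0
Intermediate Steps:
I(A) = 1/(-140 + A)
I(-25) - 8613 = 1/(-140 - 25) - 8613 = 1/(-165) - 8613 = -1/165 - 8613 = -1421146/165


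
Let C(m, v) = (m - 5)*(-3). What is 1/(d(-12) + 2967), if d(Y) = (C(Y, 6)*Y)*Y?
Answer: 1/10311 ≈ 9.6984e-5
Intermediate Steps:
C(m, v) = 15 - 3*m (C(m, v) = (-5 + m)*(-3) = 15 - 3*m)
d(Y) = Y²*(15 - 3*Y) (d(Y) = ((15 - 3*Y)*Y)*Y = (Y*(15 - 3*Y))*Y = Y²*(15 - 3*Y))
1/(d(-12) + 2967) = 1/(3*(-12)²*(5 - 1*(-12)) + 2967) = 1/(3*144*(5 + 12) + 2967) = 1/(3*144*17 + 2967) = 1/(7344 + 2967) = 1/10311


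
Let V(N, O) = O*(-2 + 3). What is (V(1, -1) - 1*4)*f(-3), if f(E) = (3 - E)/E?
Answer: 10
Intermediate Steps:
V(N, O) = O (V(N, O) = O*1 = O)
f(E) = (3 - E)/E
(V(1, -1) - 1*4)*f(-3) = (-1 - 1*4)*((3 - 1*(-3))/(-3)) = (-1 - 4)*(-(3 + 3)/3) = -(-5)*6/3 = -5*(-2) = 10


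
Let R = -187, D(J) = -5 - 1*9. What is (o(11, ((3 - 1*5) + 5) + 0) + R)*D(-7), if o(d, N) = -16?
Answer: 2842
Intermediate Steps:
D(J) = -14 (D(J) = -5 - 9 = -14)
(o(11, ((3 - 1*5) + 5) + 0) + R)*D(-7) = (-16 - 187)*(-14) = -203*(-14) = 2842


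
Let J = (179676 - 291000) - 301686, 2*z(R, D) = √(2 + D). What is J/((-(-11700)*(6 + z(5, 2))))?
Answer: -353/70 ≈ -5.0429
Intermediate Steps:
z(R, D) = √(2 + D)/2
J = -413010 (J = -111324 - 301686 = -413010)
J/((-(-11700)*(6 + z(5, 2)))) = -413010*1/(11700*(6 + √(2 + 2)/2)) = -413010*1/(11700*(6 + √4/2)) = -413010*1/(11700*(6 + (½)*2)) = -413010*1/(11700*(6 + 1)) = -413010/((-(-11700)*7)) = -413010/((-1950*(-42))) = -413010/81900 = -413010*1/81900 = -353/70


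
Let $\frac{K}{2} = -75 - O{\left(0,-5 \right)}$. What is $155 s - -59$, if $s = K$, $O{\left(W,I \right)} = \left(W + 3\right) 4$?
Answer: $-26911$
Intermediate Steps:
$O{\left(W,I \right)} = 12 + 4 W$ ($O{\left(W,I \right)} = \left(3 + W\right) 4 = 12 + 4 W$)
$K = -174$ ($K = 2 \left(-75 - \left(12 + 4 \cdot 0\right)\right) = 2 \left(-75 - \left(12 + 0\right)\right) = 2 \left(-75 - 12\right) = 2 \left(-87\right) = -174$)
$s = -174$
$155 s - -59 = 155 \left(-174\right) - -59 = -26970 + 59 = -26911$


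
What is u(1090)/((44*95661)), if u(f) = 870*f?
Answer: 79025/350757 ≈ 0.22530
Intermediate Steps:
u(1090)/((44*95661)) = (870*1090)/((44*95661)) = 948300/4209084 = 948300*(1/4209084) = 79025/350757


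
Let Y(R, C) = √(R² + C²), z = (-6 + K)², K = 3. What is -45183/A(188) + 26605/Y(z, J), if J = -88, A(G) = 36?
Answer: -15061/12 + 17*√313 ≈ -954.32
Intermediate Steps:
z = 9 (z = (-6 + 3)² = (-3)² = 9)
Y(R, C) = √(C² + R²)
-45183/A(188) + 26605/Y(z, J) = -45183/36 + 26605/(√((-88)² + 9²)) = -45183*1/36 + 26605/(√(7744 + 81)) = -15061/12 + 26605/(√7825) = -15061/12 + 26605/((5*√313)) = -15061/12 + 26605*(√313/1565) = -15061/12 + 17*√313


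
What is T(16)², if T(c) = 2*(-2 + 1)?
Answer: 4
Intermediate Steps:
T(c) = -2 (T(c) = 2*(-1) = -2)
T(16)² = (-2)² = 4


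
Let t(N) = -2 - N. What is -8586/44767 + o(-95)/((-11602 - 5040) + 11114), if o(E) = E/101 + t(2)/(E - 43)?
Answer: -330488085601/1724632200744 ≈ -0.19163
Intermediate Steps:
o(E) = -4/(-43 + E) + E/101 (o(E) = E/101 + (-2 - 1*2)/(E - 43) = E*(1/101) + (-2 - 2)/(-43 + E) = E/101 - 4/(-43 + E) = -4/(-43 + E) + E/101)
-8586/44767 + o(-95)/((-11602 - 5040) + 11114) = -8586/44767 + ((-404 + (-95)² - 43*(-95))/(101*(-43 - 95)))/((-11602 - 5040) + 11114) = -8586*1/44767 + ((1/101)*(-404 + 9025 + 4085)/(-138))/(-16642 + 11114) = -8586/44767 + ((1/101)*(-1/138)*12706)/(-5528) = -8586/44767 - 6353/6969*(-1/5528) = -8586/44767 + 6353/38524632 = -330488085601/1724632200744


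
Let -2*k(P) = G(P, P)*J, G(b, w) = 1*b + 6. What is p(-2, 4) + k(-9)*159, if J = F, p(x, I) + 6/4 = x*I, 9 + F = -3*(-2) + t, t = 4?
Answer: 229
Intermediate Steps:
G(b, w) = 6 + b (G(b, w) = b + 6 = 6 + b)
F = 1 (F = -9 + (-3*(-2) + 4) = -9 + (6 + 4) = -9 + 10 = 1)
p(x, I) = -3/2 + I*x (p(x, I) = -3/2 + x*I = -3/2 + I*x)
J = 1
k(P) = -3 - P/2 (k(P) = -(6 + P)/2 = -3 - P/2)
p(-2, 4) + k(-9)*159 = (-3/2 + 4*(-2)) + (-3 - ½*(-9))*159 = (-3/2 - 8) + (-3 + 9/2)*159 = -19/2 + (3/2)*159 = -19/2 + 477/2 = 229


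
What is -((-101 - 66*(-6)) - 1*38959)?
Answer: 38664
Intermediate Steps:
-((-101 - 66*(-6)) - 1*38959) = -((-101 + 396) - 38959) = -(295 - 38959) = -1*(-38664) = 38664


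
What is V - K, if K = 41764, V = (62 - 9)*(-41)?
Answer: -43937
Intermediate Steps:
V = -2173 (V = 53*(-41) = -2173)
V - K = -2173 - 1*41764 = -2173 - 41764 = -43937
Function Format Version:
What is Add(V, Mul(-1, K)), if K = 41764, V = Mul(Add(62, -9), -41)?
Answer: -43937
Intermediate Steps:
V = -2173 (V = Mul(53, -41) = -2173)
Add(V, Mul(-1, K)) = Add(-2173, Mul(-1, 41764)) = Add(-2173, -41764) = -43937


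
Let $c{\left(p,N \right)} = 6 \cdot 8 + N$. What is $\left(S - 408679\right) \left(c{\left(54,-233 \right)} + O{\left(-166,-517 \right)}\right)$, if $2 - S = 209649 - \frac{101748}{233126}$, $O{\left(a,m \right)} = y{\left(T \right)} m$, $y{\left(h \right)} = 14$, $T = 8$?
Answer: $\frac{535004431014872}{116563} \approx 4.5898 \cdot 10^{9}$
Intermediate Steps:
$c{\left(p,N \right)} = 48 + N$
$O{\left(a,m \right)} = 14 m$
$S = - \frac{24437032387}{116563}$ ($S = 2 - \left(209649 - \frac{101748}{233126}\right) = 2 - \left(209649 - 101748 \cdot \frac{1}{233126}\right) = 2 - \left(209649 - \frac{50874}{116563}\right) = 2 - \frac{24437265513}{116563} = - \frac{24437032387}{116563} \approx -2.0965 \cdot 10^{5}$)
$\left(S - 408679\right) \left(c{\left(54,-233 \right)} + O{\left(-166,-517 \right)}\right) = \left(- \frac{24437032387}{116563} - 408679\right) \left(\left(48 - 233\right) + 14 \left(-517\right)\right) = - \frac{72073882664 \left(-185 - 7238\right)}{116563} = \left(- \frac{72073882664}{116563}\right) \left(-7423\right) = \frac{535004431014872}{116563}$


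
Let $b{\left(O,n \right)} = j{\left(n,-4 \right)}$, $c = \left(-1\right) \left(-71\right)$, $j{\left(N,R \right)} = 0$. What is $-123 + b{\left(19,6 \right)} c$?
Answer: $-123$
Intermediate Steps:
$c = 71$
$b{\left(O,n \right)} = 0$
$-123 + b{\left(19,6 \right)} c = -123 + 0 \cdot 71 = -123 + 0 = -123$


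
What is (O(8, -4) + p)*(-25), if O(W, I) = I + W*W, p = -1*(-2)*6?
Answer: -1800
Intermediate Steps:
p = 12 (p = 2*6 = 12)
O(W, I) = I + W²
(O(8, -4) + p)*(-25) = ((-4 + 8²) + 12)*(-25) = ((-4 + 64) + 12)*(-25) = (60 + 12)*(-25) = 72*(-25) = -1800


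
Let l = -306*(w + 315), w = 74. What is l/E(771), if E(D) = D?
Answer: -39678/257 ≈ -154.39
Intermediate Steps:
l = -119034 (l = -306*(74 + 315) = -306*389 = -119034)
l/E(771) = -119034/771 = -119034*1/771 = -39678/257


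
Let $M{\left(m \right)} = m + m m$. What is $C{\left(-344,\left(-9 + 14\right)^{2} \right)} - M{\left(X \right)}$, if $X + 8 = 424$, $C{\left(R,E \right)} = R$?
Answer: $-173816$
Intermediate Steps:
$X = 416$ ($X = -8 + 424 = 416$)
$M{\left(m \right)} = m + m^{2}$
$C{\left(-344,\left(-9 + 14\right)^{2} \right)} - M{\left(X \right)} = -344 - 416 \left(1 + 416\right) = -344 - 416 \cdot 417 = -344 - 173472 = -173816$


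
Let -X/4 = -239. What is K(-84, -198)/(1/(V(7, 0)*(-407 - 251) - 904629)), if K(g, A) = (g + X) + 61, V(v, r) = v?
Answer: -848316255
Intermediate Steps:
X = 956 (X = -4*(-239) = 956)
K(g, A) = 1017 + g (K(g, A) = (g + 956) + 61 = (956 + g) + 61 = 1017 + g)
K(-84, -198)/(1/(V(7, 0)*(-407 - 251) - 904629)) = (1017 - 84)/(1/(7*(-407 - 251) - 904629)) = 933/(1/(7*(-658) - 904629)) = 933/(1/(-4606 - 904629)) = 933/(1/(-909235)) = 933/(-1/909235) = 933*(-909235) = -848316255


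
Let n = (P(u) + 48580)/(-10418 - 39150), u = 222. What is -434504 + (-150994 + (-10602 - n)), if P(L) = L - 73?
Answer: -29547436071/49568 ≈ -5.9610e+5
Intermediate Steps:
P(L) = -73 + L
n = -48729/49568 (n = ((-73 + 222) + 48580)/(-10418 - 39150) = (149 + 48580)/(-49568) = 48729*(-1/49568) = -48729/49568 ≈ -0.98307)
-434504 + (-150994 + (-10602 - n)) = -434504 + (-150994 + (-10602 - 1*(-48729/49568))) = -434504 + (-150994 + (-10602 + 48729/49568)) = -434504 + (-150994 - 525471207/49568) = -434504 - 8009941799/49568 = -29547436071/49568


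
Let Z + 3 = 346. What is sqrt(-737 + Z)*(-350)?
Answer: -350*I*sqrt(394) ≈ -6947.3*I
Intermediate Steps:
Z = 343 (Z = -3 + 346 = 343)
sqrt(-737 + Z)*(-350) = sqrt(-737 + 343)*(-350) = sqrt(-394)*(-350) = (I*sqrt(394))*(-350) = -350*I*sqrt(394)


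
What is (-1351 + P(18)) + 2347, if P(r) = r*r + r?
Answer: 1338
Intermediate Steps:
P(r) = r + r² (P(r) = r² + r = r + r²)
(-1351 + P(18)) + 2347 = (-1351 + 18*(1 + 18)) + 2347 = (-1351 + 18*19) + 2347 = (-1351 + 342) + 2347 = -1009 + 2347 = 1338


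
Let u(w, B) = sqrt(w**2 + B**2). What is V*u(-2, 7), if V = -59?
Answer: -59*sqrt(53) ≈ -429.53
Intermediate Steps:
u(w, B) = sqrt(B**2 + w**2)
V*u(-2, 7) = -59*sqrt(7**2 + (-2)**2) = -59*sqrt(49 + 4) = -59*sqrt(53)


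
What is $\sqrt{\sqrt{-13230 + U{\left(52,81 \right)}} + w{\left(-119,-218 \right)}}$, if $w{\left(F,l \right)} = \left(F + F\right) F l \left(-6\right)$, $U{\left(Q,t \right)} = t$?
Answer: $\sqrt{37045176 + 3 i \sqrt{1461}} \approx 6086.5 + 0.009 i$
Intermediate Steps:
$w{\left(F,l \right)} = - 12 l F^{2}$ ($w{\left(F,l \right)} = 2 F F l \left(-6\right) = 2 l F^{2} \left(-6\right) = - 12 l F^{2}$)
$\sqrt{\sqrt{-13230 + U{\left(52,81 \right)}} + w{\left(-119,-218 \right)}} = \sqrt{\sqrt{-13230 + 81} - - 2616 \left(-119\right)^{2}} = \sqrt{\sqrt{-13149} - \left(-2616\right) 14161} = \sqrt{3 i \sqrt{1461} + 37045176} = \sqrt{37045176 + 3 i \sqrt{1461}}$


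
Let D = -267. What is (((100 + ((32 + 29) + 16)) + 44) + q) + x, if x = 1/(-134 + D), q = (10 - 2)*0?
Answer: 88620/401 ≈ 221.00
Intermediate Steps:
q = 0 (q = 8*0 = 0)
x = -1/401 (x = 1/(-134 - 267) = 1/(-401) = -1/401 ≈ -0.0024938)
(((100 + ((32 + 29) + 16)) + 44) + q) + x = (((100 + ((32 + 29) + 16)) + 44) + 0) - 1/401 = (((100 + (61 + 16)) + 44) + 0) - 1/401 = (((100 + 77) + 44) + 0) - 1/401 = ((177 + 44) + 0) - 1/401 = (221 + 0) - 1/401 = 221 - 1/401 = 88620/401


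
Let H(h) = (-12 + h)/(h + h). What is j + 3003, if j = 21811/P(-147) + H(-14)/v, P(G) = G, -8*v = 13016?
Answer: 1365475747/478338 ≈ 2854.6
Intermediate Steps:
v = -1627 (v = -⅛*13016 = -1627)
H(h) = (-12 + h)/(2*h) (H(h) = (-12 + h)/((2*h)) = (-12 + h)*(1/(2*h)) = (-12 + h)/(2*h))
j = -70973267/478338 (j = 21811/(-147) + ((½)*(-12 - 14)/(-14))/(-1627) = 21811*(-1/147) + ((½)*(-1/14)*(-26))*(-1/1627) = -21811/147 + (13/14)*(-1/1627) = -21811/147 - 13/22778 = -70973267/478338 ≈ -148.37)
j + 3003 = -70973267/478338 + 3003 = 1365475747/478338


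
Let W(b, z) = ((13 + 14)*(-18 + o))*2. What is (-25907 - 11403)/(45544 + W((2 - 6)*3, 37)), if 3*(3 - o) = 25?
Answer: -18655/22142 ≈ -0.84252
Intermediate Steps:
o = -16/3 (o = 3 - ⅓*25 = 3 - 25/3 = -16/3 ≈ -5.3333)
W(b, z) = -1260 (W(b, z) = ((13 + 14)*(-18 - 16/3))*2 = (27*(-70/3))*2 = -630*2 = -1260)
(-25907 - 11403)/(45544 + W((2 - 6)*3, 37)) = (-25907 - 11403)/(45544 - 1260) = -37310/44284 = -37310*1/44284 = -18655/22142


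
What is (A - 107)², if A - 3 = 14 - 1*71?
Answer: 25921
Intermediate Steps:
A = -54 (A = 3 + (14 - 1*71) = 3 + (14 - 71) = 3 - 57 = -54)
(A - 107)² = (-54 - 107)² = (-161)² = 25921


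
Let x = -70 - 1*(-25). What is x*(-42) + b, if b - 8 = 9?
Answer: 1907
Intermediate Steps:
b = 17 (b = 8 + 9 = 17)
x = -45 (x = -70 + 25 = -45)
x*(-42) + b = -45*(-42) + 17 = 1890 + 17 = 1907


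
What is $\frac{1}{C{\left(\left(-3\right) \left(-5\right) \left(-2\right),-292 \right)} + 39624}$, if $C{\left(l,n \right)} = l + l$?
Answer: $\frac{1}{39564} \approx 2.5276 \cdot 10^{-5}$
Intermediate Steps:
$C{\left(l,n \right)} = 2 l$
$\frac{1}{C{\left(\left(-3\right) \left(-5\right) \left(-2\right),-292 \right)} + 39624} = \frac{1}{2 \left(-3\right) \left(-5\right) \left(-2\right) + 39624} = \frac{1}{2 \cdot 15 \left(-2\right) + 39624} = \frac{1}{2 \left(-30\right) + 39624} = \frac{1}{-60 + 39624} = \frac{1}{39564}$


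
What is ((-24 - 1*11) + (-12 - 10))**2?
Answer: 3249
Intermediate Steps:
((-24 - 1*11) + (-12 - 10))**2 = ((-24 - 11) - 22)**2 = (-35 - 22)**2 = (-57)**2 = 3249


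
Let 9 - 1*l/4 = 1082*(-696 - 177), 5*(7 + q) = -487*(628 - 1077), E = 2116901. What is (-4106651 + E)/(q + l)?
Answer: -1658125/3185088 ≈ -0.52059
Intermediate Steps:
q = 218628/5 (q = -7 + (-487*(628 - 1077))/5 = -7 + (-487*(-449))/5 = -7 + (⅕)*218663 = -7 + 218663/5 = 218628/5 ≈ 43726.)
l = 3778380 (l = 36 - 4328*(-696 - 177) = 36 - 4328*(-873) = 36 - 4*(-944586) = 36 + 3778344 = 3778380)
(-4106651 + E)/(q + l) = (-4106651 + 2116901)/(218628/5 + 3778380) = -1989750/19110528/5 = -1989750*5/19110528 = -1658125/3185088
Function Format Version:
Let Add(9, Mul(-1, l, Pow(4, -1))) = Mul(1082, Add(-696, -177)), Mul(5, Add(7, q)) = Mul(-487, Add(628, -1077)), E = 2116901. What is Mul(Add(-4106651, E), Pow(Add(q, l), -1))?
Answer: Rational(-1658125, 3185088) ≈ -0.52059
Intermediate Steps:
q = Rational(218628, 5) (q = Add(-7, Mul(Rational(1, 5), Mul(-487, Add(628, -1077)))) = Add(-7, Mul(Rational(1, 5), Mul(-487, -449))) = Add(-7, Mul(Rational(1, 5), 218663)) = Add(-7, Rational(218663, 5)) = Rational(218628, 5) ≈ 43726.)
l = 3778380 (l = Add(36, Mul(-4, Mul(1082, Add(-696, -177)))) = Add(36, Mul(-4, Mul(1082, -873))) = Add(36, Mul(-4, -944586)) = Add(36, 3778344) = 3778380)
Mul(Add(-4106651, E), Pow(Add(q, l), -1)) = Mul(Add(-4106651, 2116901), Pow(Add(Rational(218628, 5), 3778380), -1)) = Mul(-1989750, Pow(Rational(19110528, 5), -1)) = Mul(-1989750, Rational(5, 19110528)) = Rational(-1658125, 3185088)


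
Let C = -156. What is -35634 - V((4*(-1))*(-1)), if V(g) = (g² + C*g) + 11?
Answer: -35037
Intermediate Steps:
V(g) = 11 + g² - 156*g (V(g) = (g² - 156*g) + 11 = 11 + g² - 156*g)
-35634 - V((4*(-1))*(-1)) = -35634 - (11 + ((4*(-1))*(-1))² - 156*4*(-1)*(-1)) = -35634 - (11 + (-4*(-1))² - (-624)*(-1)) = -35634 - (11 + 4² - 156*4) = -35634 - (11 + 16 - 624) = -35634 - 1*(-597) = -35634 + 597 = -35037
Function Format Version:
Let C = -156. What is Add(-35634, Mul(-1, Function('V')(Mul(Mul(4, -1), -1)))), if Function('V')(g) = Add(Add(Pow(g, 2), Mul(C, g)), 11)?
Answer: -35037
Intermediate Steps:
Function('V')(g) = Add(11, Pow(g, 2), Mul(-156, g)) (Function('V')(g) = Add(Add(Pow(g, 2), Mul(-156, g)), 11) = Add(11, Pow(g, 2), Mul(-156, g)))
Add(-35634, Mul(-1, Function('V')(Mul(Mul(4, -1), -1)))) = Add(-35634, Mul(-1, Add(11, Pow(Mul(Mul(4, -1), -1), 2), Mul(-156, Mul(Mul(4, -1), -1))))) = Add(-35634, Mul(-1, Add(11, Pow(Mul(-4, -1), 2), Mul(-156, Mul(-4, -1))))) = Add(-35634, Mul(-1, Add(11, Pow(4, 2), Mul(-156, 4)))) = Add(-35634, Mul(-1, Add(11, 16, -624))) = Add(-35634, Mul(-1, -597)) = Add(-35634, 597) = -35037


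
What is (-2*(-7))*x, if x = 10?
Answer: 140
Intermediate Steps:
(-2*(-7))*x = -2*(-7)*10 = 14*10 = 140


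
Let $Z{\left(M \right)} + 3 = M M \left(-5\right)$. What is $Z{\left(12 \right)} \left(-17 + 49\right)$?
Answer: $-23136$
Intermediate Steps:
$Z{\left(M \right)} = -3 - 5 M^{2}$ ($Z{\left(M \right)} = -3 + M M \left(-5\right) = -3 + M^{2} \left(-5\right) = -3 - 5 M^{2}$)
$Z{\left(12 \right)} \left(-17 + 49\right) = \left(-3 - 5 \cdot 12^{2}\right) \left(-17 + 49\right) = \left(-3 - 720\right) 32 = \left(-723\right) 32 = -23136$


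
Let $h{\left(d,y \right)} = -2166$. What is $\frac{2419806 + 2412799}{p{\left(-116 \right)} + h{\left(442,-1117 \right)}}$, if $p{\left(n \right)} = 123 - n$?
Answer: $- \frac{4832605}{1927} \approx -2507.8$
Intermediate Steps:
$\frac{2419806 + 2412799}{p{\left(-116 \right)} + h{\left(442,-1117 \right)}} = \frac{2419806 + 2412799}{\left(123 - -116\right) - 2166} = \frac{4832605}{\left(123 + 116\right) - 2166} = \frac{4832605}{239 - 2166} = \frac{4832605}{-1927} = 4832605 \left(- \frac{1}{1927}\right) = - \frac{4832605}{1927}$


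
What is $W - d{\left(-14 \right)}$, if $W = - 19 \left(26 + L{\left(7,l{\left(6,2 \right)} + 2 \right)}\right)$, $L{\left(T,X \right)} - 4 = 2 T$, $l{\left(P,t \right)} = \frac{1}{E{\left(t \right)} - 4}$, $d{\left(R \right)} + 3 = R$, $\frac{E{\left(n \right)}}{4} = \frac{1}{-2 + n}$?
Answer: $-819$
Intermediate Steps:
$E{\left(n \right)} = \frac{4}{-2 + n}$
$d{\left(R \right)} = -3 + R$
$l{\left(P,t \right)} = \frac{1}{-4 + \frac{4}{-2 + t}}$ ($l{\left(P,t \right)} = \frac{1}{\frac{4}{-2 + t} - 4} = \frac{1}{-4 + \frac{4}{-2 + t}}$)
$L{\left(T,X \right)} = 4 + 2 T$
$W = -836$ ($W = - 19 \left(26 + \left(4 + 2 \cdot 7\right)\right) = - 19 \left(26 + \left(4 + 14\right)\right) = - 19 \left(26 + 18\right) = \left(-19\right) 44 = -836$)
$W - d{\left(-14 \right)} = -836 - \left(-3 - 14\right) = -836 - -17 = -836 + 17 = -819$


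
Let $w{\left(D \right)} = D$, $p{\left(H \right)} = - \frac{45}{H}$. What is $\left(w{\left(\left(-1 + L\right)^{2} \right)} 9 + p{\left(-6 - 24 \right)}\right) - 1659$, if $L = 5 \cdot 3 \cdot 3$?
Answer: $\frac{31533}{2} \approx 15767.0$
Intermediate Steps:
$L = 45$ ($L = 15 \cdot 3 = 45$)
$\left(w{\left(\left(-1 + L\right)^{2} \right)} 9 + p{\left(-6 - 24 \right)}\right) - 1659 = \left(\left(-1 + 45\right)^{2} \cdot 9 - \frac{45}{-6 - 24}\right) - 1659 = \left(44^{2} \cdot 9 - \frac{45}{-30}\right) - 1659 = \left(1936 \cdot 9 - - \frac{3}{2}\right) - 1659 = \left(17424 + \frac{3}{2}\right) - 1659 = \frac{34851}{2} - 1659 = \frac{31533}{2}$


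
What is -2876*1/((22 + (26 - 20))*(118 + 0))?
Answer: -719/826 ≈ -0.87046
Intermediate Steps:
-2876*1/((22 + (26 - 20))*(118 + 0)) = -2876*1/(118*(22 + 6)) = -2876/(28*118) = -2876/3304 = -2876*1/3304 = -719/826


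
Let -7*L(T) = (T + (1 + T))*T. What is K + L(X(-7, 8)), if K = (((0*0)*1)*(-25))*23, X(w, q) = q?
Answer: -136/7 ≈ -19.429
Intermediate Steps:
L(T) = -T*(1 + 2*T)/7 (L(T) = -(T + (1 + T))*T/7 = -(1 + 2*T)*T/7 = -T*(1 + 2*T)/7)
K = 0 (K = ((0*1)*(-25))*23 = (0*(-25))*23 = 0*23 = 0)
K + L(X(-7, 8)) = 0 - ⅐*8*(1 + 2*8) = 0 - ⅐*8*(1 + 16) = 0 - ⅐*8*17 = 0 - 136/7 = -136/7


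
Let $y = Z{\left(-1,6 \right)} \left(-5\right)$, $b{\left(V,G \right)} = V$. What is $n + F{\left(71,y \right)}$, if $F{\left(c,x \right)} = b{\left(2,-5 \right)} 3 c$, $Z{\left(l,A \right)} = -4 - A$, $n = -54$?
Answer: $372$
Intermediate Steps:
$y = 50$ ($y = \left(-4 - 6\right) \left(-5\right) = \left(-10\right) \left(-5\right) = 50$)
$F{\left(c,x \right)} = 6 c$ ($F{\left(c,x \right)} = 2 \cdot 3 c = 6 c$)
$n + F{\left(71,y \right)} = -54 + 6 \cdot 71 = -54 + 426 = 372$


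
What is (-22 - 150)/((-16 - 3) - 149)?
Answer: 43/42 ≈ 1.0238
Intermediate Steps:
(-22 - 150)/((-16 - 3) - 149) = -172/(-19 - 149) = -172/(-168) = -1/168*(-172) = 43/42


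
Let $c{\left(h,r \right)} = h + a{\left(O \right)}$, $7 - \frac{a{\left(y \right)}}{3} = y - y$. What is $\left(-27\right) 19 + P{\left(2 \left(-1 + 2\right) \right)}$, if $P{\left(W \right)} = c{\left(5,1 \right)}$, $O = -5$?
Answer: $-487$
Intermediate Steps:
$a{\left(y \right)} = 21$ ($a{\left(y \right)} = 21 - 3 \left(y - y\right) = 21 - 0 = 21 + 0 = 21$)
$c{\left(h,r \right)} = 21 + h$ ($c{\left(h,r \right)} = h + 21 = 21 + h$)
$P{\left(W \right)} = 26$ ($P{\left(W \right)} = 21 + 5 = 26$)
$\left(-27\right) 19 + P{\left(2 \left(-1 + 2\right) \right)} = \left(-27\right) 19 + 26 = -513 + 26 = -487$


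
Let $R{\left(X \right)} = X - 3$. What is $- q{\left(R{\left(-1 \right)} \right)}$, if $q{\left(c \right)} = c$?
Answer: $4$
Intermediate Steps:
$R{\left(X \right)} = -3 + X$ ($R{\left(X \right)} = X - 3 = -3 + X$)
$- q{\left(R{\left(-1 \right)} \right)} = - (-3 - 1) = \left(-1\right) \left(-4\right) = 4$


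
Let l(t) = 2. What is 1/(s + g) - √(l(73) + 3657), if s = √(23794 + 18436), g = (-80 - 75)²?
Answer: 4805/115431679 - √3659 - √42230/577158395 ≈ -60.490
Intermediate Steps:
g = 24025 (g = (-155)² = 24025)
s = √42230 ≈ 205.50
1/(s + g) - √(l(73) + 3657) = 1/(√42230 + 24025) - √(2 + 3657) = 1/(24025 + √42230) - √3659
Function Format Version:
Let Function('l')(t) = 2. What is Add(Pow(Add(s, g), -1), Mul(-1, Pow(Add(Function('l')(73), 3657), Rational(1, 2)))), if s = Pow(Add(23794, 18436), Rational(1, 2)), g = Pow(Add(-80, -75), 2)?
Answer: Add(Rational(4805, 115431679), Mul(-1, Pow(3659, Rational(1, 2))), Mul(Rational(-1, 577158395), Pow(42230, Rational(1, 2)))) ≈ -60.490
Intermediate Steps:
g = 24025 (g = Pow(-155, 2) = 24025)
s = Pow(42230, Rational(1, 2)) ≈ 205.50
Add(Pow(Add(s, g), -1), Mul(-1, Pow(Add(Function('l')(73), 3657), Rational(1, 2)))) = Add(Pow(Add(Pow(42230, Rational(1, 2)), 24025), -1), Mul(-1, Pow(Add(2, 3657), Rational(1, 2)))) = Add(Pow(Add(24025, Pow(42230, Rational(1, 2))), -1), Mul(-1, Pow(3659, Rational(1, 2))))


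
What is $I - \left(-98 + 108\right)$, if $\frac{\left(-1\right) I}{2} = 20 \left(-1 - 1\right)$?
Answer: $70$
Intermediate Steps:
$I = 80$ ($I = - 2 \cdot 20 \left(-1 - 1\right) = - 2 \cdot 20 \left(-2\right) = \left(-2\right) \left(-40\right) = 80$)
$I - \left(-98 + 108\right) = 80 - \left(-98 + 108\right) = 80 - 10 = 70$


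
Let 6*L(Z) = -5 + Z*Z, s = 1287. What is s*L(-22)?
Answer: 205491/2 ≈ 1.0275e+5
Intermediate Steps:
L(Z) = -5/6 + Z**2/6 (L(Z) = (-5 + Z*Z)/6 = (-5 + Z**2)/6 = -5/6 + Z**2/6)
s*L(-22) = 1287*(-5/6 + (1/6)*(-22)**2) = 1287*(-5/6 + (1/6)*484) = 1287*(-5/6 + 242/3) = 1287*(479/6) = 205491/2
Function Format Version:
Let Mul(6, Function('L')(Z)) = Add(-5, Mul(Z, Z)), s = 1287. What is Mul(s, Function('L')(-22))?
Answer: Rational(205491, 2) ≈ 1.0275e+5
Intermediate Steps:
Function('L')(Z) = Add(Rational(-5, 6), Mul(Rational(1, 6), Pow(Z, 2))) (Function('L')(Z) = Mul(Rational(1, 6), Add(-5, Mul(Z, Z))) = Mul(Rational(1, 6), Add(-5, Pow(Z, 2))) = Add(Rational(-5, 6), Mul(Rational(1, 6), Pow(Z, 2))))
Mul(s, Function('L')(-22)) = Mul(1287, Add(Rational(-5, 6), Mul(Rational(1, 6), Pow(-22, 2)))) = Mul(1287, Add(Rational(-5, 6), Mul(Rational(1, 6), 484))) = Mul(1287, Add(Rational(-5, 6), Rational(242, 3))) = Mul(1287, Rational(479, 6)) = Rational(205491, 2)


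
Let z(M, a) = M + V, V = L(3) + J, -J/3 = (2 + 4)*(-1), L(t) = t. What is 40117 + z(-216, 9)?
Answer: 39922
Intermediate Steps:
J = 18 (J = -3*(2 + 4)*(-1) = -18*(-1) = -3*(-6) = 18)
V = 21 (V = 3 + 18 = 21)
z(M, a) = 21 + M (z(M, a) = M + 21 = 21 + M)
40117 + z(-216, 9) = 40117 + (21 - 216) = 40117 - 195 = 39922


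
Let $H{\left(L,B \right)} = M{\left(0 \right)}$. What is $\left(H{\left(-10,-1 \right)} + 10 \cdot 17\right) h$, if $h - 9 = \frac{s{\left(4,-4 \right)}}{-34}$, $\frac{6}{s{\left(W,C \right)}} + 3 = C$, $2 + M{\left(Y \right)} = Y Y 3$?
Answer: $\frac{25776}{17} \approx 1516.2$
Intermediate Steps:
$M{\left(Y \right)} = -2 + 3 Y^{2}$ ($M{\left(Y \right)} = -2 + Y Y 3 = -2 + Y^{2} \cdot 3 = -2 + 3 Y^{2}$)
$s{\left(W,C \right)} = \frac{6}{-3 + C}$
$H{\left(L,B \right)} = -2$ ($H{\left(L,B \right)} = -2 + 3 \cdot 0^{2} = -2 + 3 \cdot 0 = -2 + 0 = -2$)
$h = \frac{1074}{119}$ ($h = 9 + \frac{6 \frac{1}{-3 - 4}}{-34} = 9 + \frac{6}{-7} \left(- \frac{1}{34}\right) = 9 + 6 \left(- \frac{1}{7}\right) \left(- \frac{1}{34}\right) = 9 - - \frac{3}{119} = 9 + \frac{3}{119} = \frac{1074}{119} \approx 9.0252$)
$\left(H{\left(-10,-1 \right)} + 10 \cdot 17\right) h = \left(-2 + 10 \cdot 17\right) \frac{1074}{119} = \left(-2 + 170\right) \frac{1074}{119} = 168 \cdot \frac{1074}{119} = \frac{25776}{17}$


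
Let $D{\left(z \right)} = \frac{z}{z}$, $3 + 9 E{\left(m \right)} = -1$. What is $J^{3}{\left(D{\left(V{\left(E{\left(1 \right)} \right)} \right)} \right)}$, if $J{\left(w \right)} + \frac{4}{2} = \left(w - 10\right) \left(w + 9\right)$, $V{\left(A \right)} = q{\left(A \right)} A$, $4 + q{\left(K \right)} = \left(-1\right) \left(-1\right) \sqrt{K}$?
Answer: $-778688$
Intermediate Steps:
$E{\left(m \right)} = - \frac{4}{9}$ ($E{\left(m \right)} = - \frac{1}{3} + \frac{1}{9} \left(-1\right) = - \frac{1}{3} - \frac{1}{9} = - \frac{4}{9}$)
$q{\left(K \right)} = -4 + \sqrt{K}$ ($q{\left(K \right)} = -4 + \left(-1\right) \left(-1\right) \sqrt{K} = -4 + 1 \sqrt{K} = -4 + \sqrt{K}$)
$V{\left(A \right)} = A \left(-4 + \sqrt{A}\right)$ ($V{\left(A \right)} = \left(-4 + \sqrt{A}\right) A = A \left(-4 + \sqrt{A}\right)$)
$D{\left(z \right)} = 1$
$J{\left(w \right)} = -2 + \left(-10 + w\right) \left(9 + w\right)$ ($J{\left(w \right)} = -2 + \left(w - 10\right) \left(w + 9\right) = -2 + \left(-10 + w\right) \left(9 + w\right)$)
$J^{3}{\left(D{\left(V{\left(E{\left(1 \right)} \right)} \right)} \right)} = \left(-92 + 1^{2} - 1\right)^{3} = \left(-92 + 1 - 1\right)^{3} = \left(-92\right)^{3} = -778688$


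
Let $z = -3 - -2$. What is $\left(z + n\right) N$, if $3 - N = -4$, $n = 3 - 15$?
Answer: $-91$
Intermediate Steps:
$n = -12$ ($n = 3 - 15 = -12$)
$N = 7$ ($N = 3 - -4 = 3 + 4 = 7$)
$z = -1$ ($z = -3 + 2 = -1$)
$\left(z + n\right) N = \left(-1 - 12\right) 7 = \left(-13\right) 7 = -91$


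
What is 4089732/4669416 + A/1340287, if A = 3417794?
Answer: 1786709718449/521529796866 ≈ 3.4259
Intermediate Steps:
4089732/4669416 + A/1340287 = 4089732/4669416 + 3417794/1340287 = 4089732*(1/4669416) + 3417794*(1/1340287) = 340811/389118 + 3417794/1340287 = 1786709718449/521529796866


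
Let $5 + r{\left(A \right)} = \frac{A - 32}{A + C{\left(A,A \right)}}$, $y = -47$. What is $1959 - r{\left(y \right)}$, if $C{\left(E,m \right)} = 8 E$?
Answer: $\frac{830693}{423} \approx 1963.8$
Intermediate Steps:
$r{\left(A \right)} = -5 + \frac{-32 + A}{9 A}$ ($r{\left(A \right)} = -5 + \frac{A - 32}{A + 8 A} = -5 + \frac{-32 + A}{9 A}$)
$1959 - r{\left(y \right)} = 1959 - \frac{4 \left(-8 - -517\right)}{9 \left(-47\right)} = 1959 - \frac{4}{9} \left(- \frac{1}{47}\right) \left(-8 + 517\right) = 1959 - \frac{4}{9} \left(- \frac{1}{47}\right) 509 = 1959 - - \frac{2036}{423} = 1959 + \frac{2036}{423} = \frac{830693}{423}$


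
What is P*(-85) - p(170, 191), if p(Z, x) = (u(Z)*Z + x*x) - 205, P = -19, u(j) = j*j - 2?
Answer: -4947321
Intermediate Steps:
u(j) = -2 + j² (u(j) = j² - 2 = -2 + j²)
p(Z, x) = -205 + x² + Z*(-2 + Z²) (p(Z, x) = ((-2 + Z²)*Z + x*x) - 205 = (Z*(-2 + Z²) + x²) - 205 = (x² + Z*(-2 + Z²)) - 205 = -205 + x² + Z*(-2 + Z²))
P*(-85) - p(170, 191) = -19*(-85) - (-205 + 191² + 170*(-2 + 170²)) = 1615 - (-205 + 36481 + 170*(-2 + 28900)) = 1615 - (-205 + 36481 + 170*28898) = 1615 - (-205 + 36481 + 4912660) = 1615 - 1*4948936 = 1615 - 4948936 = -4947321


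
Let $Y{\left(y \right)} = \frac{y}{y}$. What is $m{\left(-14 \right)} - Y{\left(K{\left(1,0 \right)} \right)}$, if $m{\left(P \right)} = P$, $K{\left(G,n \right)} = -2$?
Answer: $-15$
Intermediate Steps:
$Y{\left(y \right)} = 1$
$m{\left(-14 \right)} - Y{\left(K{\left(1,0 \right)} \right)} = -14 - 1 = -15$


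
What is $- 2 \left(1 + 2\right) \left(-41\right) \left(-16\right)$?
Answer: $-3936$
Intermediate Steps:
$- 2 \left(1 + 2\right) \left(-41\right) \left(-16\right) = \left(-2\right) 3 \left(-41\right) \left(-16\right) = \left(-6\right) \left(-41\right) \left(-16\right) = 246 \left(-16\right) = -3936$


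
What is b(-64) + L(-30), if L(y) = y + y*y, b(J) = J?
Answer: 806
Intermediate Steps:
L(y) = y + y²
b(-64) + L(-30) = -64 - 30*(1 - 30) = -64 - 30*(-29) = -64 + 870 = 806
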